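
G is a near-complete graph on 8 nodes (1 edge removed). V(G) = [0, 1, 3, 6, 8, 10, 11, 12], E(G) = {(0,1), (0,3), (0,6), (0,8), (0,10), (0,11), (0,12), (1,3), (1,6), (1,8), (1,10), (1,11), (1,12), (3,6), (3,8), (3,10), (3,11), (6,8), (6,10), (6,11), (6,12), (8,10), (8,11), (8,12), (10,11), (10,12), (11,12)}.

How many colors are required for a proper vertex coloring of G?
Clique number ω(G) = 7 (lower bound: χ ≥ ω).
The clique on [0, 1, 3, 6, 8, 10, 11] has size 7, forcing χ ≥ 7, and the coloring below uses 7 colors, so χ(G) = 7.
A valid 7-coloring: color 1: [6]; color 2: [11]; color 3: [1]; color 4: [8]; color 5: [10]; color 6: [0]; color 7: [3, 12].

χ(G) = 7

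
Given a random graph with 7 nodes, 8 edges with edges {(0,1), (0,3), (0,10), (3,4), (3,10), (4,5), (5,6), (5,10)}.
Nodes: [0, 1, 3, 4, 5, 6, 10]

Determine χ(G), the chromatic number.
Clique number ω(G) = 3 (lower bound: χ ≥ ω).
The clique on [0, 3, 10] has size 3, forcing χ ≥ 3, and the coloring below uses 3 colors, so χ(G) = 3.
A valid 3-coloring: color 1: [1, 4, 6, 10]; color 2: [0, 5]; color 3: [3].

χ(G) = 3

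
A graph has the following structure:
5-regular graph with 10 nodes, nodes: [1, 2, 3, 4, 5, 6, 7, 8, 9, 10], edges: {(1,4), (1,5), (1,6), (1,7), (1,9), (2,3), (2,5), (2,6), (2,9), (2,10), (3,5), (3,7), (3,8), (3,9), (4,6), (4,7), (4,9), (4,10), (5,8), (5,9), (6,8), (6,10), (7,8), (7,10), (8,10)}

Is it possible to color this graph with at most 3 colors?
No, G is not 3-colorable

The clique on vertices [2, 3, 5, 9] has size 4 > 3, so it alone needs 4 colors.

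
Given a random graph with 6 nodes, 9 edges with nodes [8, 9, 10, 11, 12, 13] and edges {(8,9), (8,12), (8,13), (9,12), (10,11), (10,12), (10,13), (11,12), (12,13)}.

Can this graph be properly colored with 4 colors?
A valid 4-coloring: color 1: [12]; color 2: [9, 11, 13]; color 3: [8, 10].
(χ(G) = 3 ≤ 4.)

Yes, G is 4-colorable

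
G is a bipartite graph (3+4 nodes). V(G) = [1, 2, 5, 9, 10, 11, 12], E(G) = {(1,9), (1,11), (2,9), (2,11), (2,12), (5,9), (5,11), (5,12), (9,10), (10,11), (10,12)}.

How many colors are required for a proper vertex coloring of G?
Clique number ω(G) = 2 (lower bound: χ ≥ ω).
The graph is bipartite (no odd cycle), so 2 colors suffice: χ(G) = 2.
A valid 2-coloring: color 1: [9, 11, 12]; color 2: [1, 2, 5, 10].

χ(G) = 2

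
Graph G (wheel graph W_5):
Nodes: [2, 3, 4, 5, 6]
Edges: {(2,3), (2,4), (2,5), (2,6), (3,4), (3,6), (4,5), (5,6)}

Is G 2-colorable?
The clique on vertices [2, 3, 4] has size 3 > 2, so it alone needs 3 colors.

No, G is not 2-colorable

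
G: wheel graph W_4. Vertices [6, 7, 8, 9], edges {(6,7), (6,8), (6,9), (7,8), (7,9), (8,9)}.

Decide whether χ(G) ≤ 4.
A valid 4-coloring: color 1: [7]; color 2: [8]; color 3: [6]; color 4: [9].
(χ(G) = 4 ≤ 4.)

Yes, G is 4-colorable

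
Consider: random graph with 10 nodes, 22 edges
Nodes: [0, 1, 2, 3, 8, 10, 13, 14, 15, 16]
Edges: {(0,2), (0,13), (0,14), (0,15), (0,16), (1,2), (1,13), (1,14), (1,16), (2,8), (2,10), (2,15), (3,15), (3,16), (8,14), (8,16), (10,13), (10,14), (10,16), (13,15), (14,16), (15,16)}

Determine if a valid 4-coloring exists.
Yes, G is 4-colorable

A valid 4-coloring: color 1: [2, 13, 16]; color 2: [14, 15]; color 3: [0, 1, 3, 8, 10].
(χ(G) = 3 ≤ 4.)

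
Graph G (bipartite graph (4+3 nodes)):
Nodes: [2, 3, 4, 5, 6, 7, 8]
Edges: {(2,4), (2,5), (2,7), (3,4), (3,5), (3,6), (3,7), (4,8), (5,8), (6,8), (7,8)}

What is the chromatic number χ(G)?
Clique number ω(G) = 2 (lower bound: χ ≥ ω).
The graph is bipartite (no odd cycle), so 2 colors suffice: χ(G) = 2.
A valid 2-coloring: color 1: [2, 3, 8]; color 2: [4, 5, 6, 7].

χ(G) = 2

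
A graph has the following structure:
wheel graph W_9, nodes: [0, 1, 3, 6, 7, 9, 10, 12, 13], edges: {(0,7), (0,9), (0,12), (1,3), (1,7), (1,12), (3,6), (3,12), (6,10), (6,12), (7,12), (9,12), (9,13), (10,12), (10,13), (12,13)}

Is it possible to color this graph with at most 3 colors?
A valid 3-coloring: color 1: [12]; color 2: [0, 1, 6, 13]; color 3: [3, 7, 9, 10].
(χ(G) = 3 ≤ 3.)

Yes, G is 3-colorable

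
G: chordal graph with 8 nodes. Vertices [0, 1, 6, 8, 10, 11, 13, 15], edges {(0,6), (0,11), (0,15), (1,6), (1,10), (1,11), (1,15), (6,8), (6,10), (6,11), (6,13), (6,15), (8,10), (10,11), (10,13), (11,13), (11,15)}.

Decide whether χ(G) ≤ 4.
Yes, G is 4-colorable

A valid 4-coloring: color 1: [6]; color 2: [8, 11]; color 3: [10, 15]; color 4: [0, 1, 13].
(χ(G) = 4 ≤ 4.)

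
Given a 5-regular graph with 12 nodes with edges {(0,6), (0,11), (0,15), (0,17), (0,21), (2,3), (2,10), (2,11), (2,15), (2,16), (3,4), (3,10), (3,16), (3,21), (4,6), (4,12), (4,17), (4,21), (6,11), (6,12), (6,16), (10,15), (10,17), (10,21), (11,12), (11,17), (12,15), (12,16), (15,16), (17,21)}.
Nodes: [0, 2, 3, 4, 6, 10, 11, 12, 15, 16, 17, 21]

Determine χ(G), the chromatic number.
Clique number ω(G) = 3 (lower bound: χ ≥ ω).
Suppose a proper 3-coloring c exists. The clique [0, 6, 11] takes 3 distinct colors; by symmetry let c(0) = 1, c(6) = 2, c(11) = 3.
- Vertex 12: neighbors [6, 11] already have colors [2, 3] ⇒ c(12) = 1.
- Vertex 4: neighbors [12, 6] already have colors [1, 2] ⇒ c(4) = 3.
- Vertex 16: neighbors [12, 6] already have colors [1, 2] ⇒ c(16) = 3.
- Vertex 21: neighbors [0, 4] already have colors [1, 3] ⇒ c(21) = 2.
- Vertex 17: neighbors [0, 21, 4] already have colors [1, 2, 3] — all 3 colors blocked. Contradiction.
The forced assignments end in a contradiction, so G has no proper 3-coloring (χ ≥ 4).
The coloring below uses 4 colors, so χ(G) = 4.
A valid 4-coloring: color 1: [4, 10, 11, 16]; color 2: [0, 2, 12]; color 3: [6, 15, 21]; color 4: [3, 17].

χ(G) = 4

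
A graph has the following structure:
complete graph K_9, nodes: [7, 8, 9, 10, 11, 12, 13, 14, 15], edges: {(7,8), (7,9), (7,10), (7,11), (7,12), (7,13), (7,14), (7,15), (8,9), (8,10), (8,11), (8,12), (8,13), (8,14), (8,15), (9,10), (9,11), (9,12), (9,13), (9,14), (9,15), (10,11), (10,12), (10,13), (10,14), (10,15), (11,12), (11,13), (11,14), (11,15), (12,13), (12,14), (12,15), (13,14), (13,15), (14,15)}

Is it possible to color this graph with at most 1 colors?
No, G is not 1-colorable

The clique on vertices [7, 8, 9, 10, 11, 12, 13, 14, 15] has size 9 > 1, so it alone needs 9 colors.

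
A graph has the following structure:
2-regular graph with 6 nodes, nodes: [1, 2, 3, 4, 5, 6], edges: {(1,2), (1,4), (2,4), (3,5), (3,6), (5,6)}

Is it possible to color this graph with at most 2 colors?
No, G is not 2-colorable

The clique on vertices [1, 2, 4] has size 3 > 2, so it alone needs 3 colors.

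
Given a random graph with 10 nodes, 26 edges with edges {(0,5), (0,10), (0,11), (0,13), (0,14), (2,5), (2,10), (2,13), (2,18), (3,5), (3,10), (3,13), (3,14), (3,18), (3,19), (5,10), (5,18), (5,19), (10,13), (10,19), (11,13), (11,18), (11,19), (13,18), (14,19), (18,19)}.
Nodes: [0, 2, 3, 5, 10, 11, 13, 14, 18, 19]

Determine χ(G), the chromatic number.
χ(G) = 4

Clique number ω(G) = 4 (lower bound: χ ≥ ω).
The clique on [3, 5, 10, 19] has size 4, forcing χ ≥ 4, and the coloring below uses 4 colors, so χ(G) = 4.
A valid 4-coloring: color 1: [10, 14, 18]; color 2: [5, 13]; color 3: [0, 2, 19]; color 4: [3, 11].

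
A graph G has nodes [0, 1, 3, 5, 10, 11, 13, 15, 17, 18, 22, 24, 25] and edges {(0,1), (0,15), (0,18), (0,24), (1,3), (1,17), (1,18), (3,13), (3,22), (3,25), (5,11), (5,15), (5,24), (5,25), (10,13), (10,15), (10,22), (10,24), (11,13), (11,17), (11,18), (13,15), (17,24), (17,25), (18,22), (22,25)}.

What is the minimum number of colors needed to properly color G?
Clique number ω(G) = 3 (lower bound: χ ≥ ω).
The clique on [0, 1, 18] has size 3, forcing χ ≥ 3, and the coloring below uses 3 colors, so χ(G) = 3.
A valid 3-coloring: color 1: [1, 11, 15, 24, 25]; color 2: [3, 5, 10, 17, 18]; color 3: [0, 13, 22].

χ(G) = 3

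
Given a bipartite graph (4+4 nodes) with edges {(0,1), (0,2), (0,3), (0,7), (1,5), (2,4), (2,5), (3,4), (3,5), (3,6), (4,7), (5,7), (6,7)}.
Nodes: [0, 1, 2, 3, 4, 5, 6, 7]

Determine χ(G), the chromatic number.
Clique number ω(G) = 2 (lower bound: χ ≥ ω).
The graph is bipartite (no odd cycle), so 2 colors suffice: χ(G) = 2.
A valid 2-coloring: color 1: [1, 2, 3, 7]; color 2: [0, 4, 5, 6].

χ(G) = 2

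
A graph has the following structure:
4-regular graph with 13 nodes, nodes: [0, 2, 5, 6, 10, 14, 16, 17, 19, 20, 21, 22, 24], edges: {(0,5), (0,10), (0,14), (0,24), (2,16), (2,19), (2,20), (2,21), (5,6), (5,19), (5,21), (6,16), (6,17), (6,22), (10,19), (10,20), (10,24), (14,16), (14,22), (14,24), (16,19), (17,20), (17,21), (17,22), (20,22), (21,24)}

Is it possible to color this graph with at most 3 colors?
A valid 3-coloring: color 1: [0, 6, 19, 20, 21]; color 2: [5, 16, 22, 24]; color 3: [2, 10, 14, 17].
(χ(G) = 3 ≤ 3.)

Yes, G is 3-colorable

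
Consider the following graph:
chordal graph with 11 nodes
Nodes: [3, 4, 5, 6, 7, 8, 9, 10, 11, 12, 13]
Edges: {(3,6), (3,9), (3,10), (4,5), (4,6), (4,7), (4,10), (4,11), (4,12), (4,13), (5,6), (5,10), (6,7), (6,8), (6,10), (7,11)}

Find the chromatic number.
χ(G) = 4

Clique number ω(G) = 4 (lower bound: χ ≥ ω).
The clique on [4, 5, 6, 10] has size 4, forcing χ ≥ 4, and the coloring below uses 4 colors, so χ(G) = 4.
A valid 4-coloring: color 1: [3, 4, 8]; color 2: [6, 9, 11, 12, 13]; color 3: [7, 10]; color 4: [5].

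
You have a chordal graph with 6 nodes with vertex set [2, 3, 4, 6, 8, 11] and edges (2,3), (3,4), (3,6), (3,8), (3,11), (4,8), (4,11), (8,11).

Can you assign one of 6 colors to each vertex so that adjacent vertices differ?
A valid 6-coloring: color 1: [3]; color 2: [2, 6, 8]; color 3: [4]; color 4: [11].
(χ(G) = 4 ≤ 6.)

Yes, G is 6-colorable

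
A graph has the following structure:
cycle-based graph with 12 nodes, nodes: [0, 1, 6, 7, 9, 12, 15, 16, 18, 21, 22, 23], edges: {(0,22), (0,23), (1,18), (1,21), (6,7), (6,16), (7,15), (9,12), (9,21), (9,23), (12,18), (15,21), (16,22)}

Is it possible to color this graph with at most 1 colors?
Edge (0,22) forces its endpoints to differ, so 1 color is not enough.

No, G is not 1-colorable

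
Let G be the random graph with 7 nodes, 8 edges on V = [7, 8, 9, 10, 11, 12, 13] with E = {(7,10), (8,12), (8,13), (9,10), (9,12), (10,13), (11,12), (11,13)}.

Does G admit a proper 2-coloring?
Odd cycle [12, 11, 13, 10, 9] needs 3 colors (χ ≥ 3).
Hence χ(G) ≥ 3 > 2, so no proper 2-coloring exists.

No, G is not 2-colorable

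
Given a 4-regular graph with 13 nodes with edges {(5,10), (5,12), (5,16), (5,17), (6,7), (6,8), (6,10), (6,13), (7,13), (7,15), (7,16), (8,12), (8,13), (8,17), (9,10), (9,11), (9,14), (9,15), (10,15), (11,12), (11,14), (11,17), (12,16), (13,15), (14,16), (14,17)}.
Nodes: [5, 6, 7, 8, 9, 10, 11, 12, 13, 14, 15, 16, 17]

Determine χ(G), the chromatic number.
χ(G) = 4

Clique number ω(G) = 3 (lower bound: χ ≥ ω).
Suppose a proper 3-coloring c exists. The clique [5, 12, 16] takes 3 distinct colors; by symmetry let c(5) = 1, c(12) = 2, c(16) = 3.
- Vertex 7: neighbors [16] already have colors [3]; try each remaining color.
- Case c(7) = 1:
  - Vertex 6: neighbors [7] already have colors [1]; try each remaining color.
  - Case c(6) = 2:
    - Vertex 10: neighbors [5, 6] already have colors [1, 2] ⇒ c(10) = 3.
    - Vertex 13: neighbors [7, 6] already have colors [1, 2] ⇒ c(13) = 3.
    - Vertex 8: neighbors [6, 13] already have colors [2, 3] ⇒ c(8) = 1.
    - Vertex 15: neighbors [7, 10] already have colors [1, 3] ⇒ c(15) = 2.
    - Vertex 9: neighbors [15, 10] already have colors [2, 3] ⇒ c(9) = 1.
    - Vertex 11: neighbors [9, 12] already have colors [1, 2] ⇒ c(11) = 3.
    - Vertex 14: neighbors [9, 11] already have colors [1, 3] ⇒ c(14) = 2.
    - Vertex 17: neighbors [5, 14, 11] already have colors [1, 2, 3] — all 3 colors blocked. Contradiction.
  - Case c(6) = 3:
    - Vertex 8: neighbors [12, 6] already have colors [2, 3] ⇒ c(8) = 1.
    - Vertex 10: neighbors [5, 6] already have colors [1, 3] ⇒ c(10) = 2.
    - Vertex 15: neighbors [7, 10] already have colors [1, 2] ⇒ c(15) = 3.
    - Vertex 9: neighbors [10, 15] already have colors [2, 3] ⇒ c(9) = 1.
    - Vertex 11: neighbors [9, 12] already have colors [1, 2] ⇒ c(11) = 3.
    - Vertex 14: neighbors [9, 11] already have colors [1, 3] ⇒ c(14) = 2.
    - Vertex 17: neighbors [5, 14, 11] already have colors [1, 2, 3] — all 3 colors blocked. Contradiction.
- Case c(7) = 2:
  - Vertex 6: neighbors [7] already have colors [2]; try each remaining color.
  - Case c(6) = 1:
    - Vertex 8: neighbors [6, 12] already have colors [1, 2] ⇒ c(8) = 3.
    - Vertex 13: neighbors [6, 7, 8] already have colors [1, 2, 3] — all 3 colors blocked. Contradiction.
  - Case c(6) = 3:
    - Vertex 8: neighbors [12, 6] already have colors [2, 3] ⇒ c(8) = 1.
    - Vertex 13: neighbors [8, 7, 6] already have colors [1, 2, 3] — all 3 colors blocked. Contradiction.
Every case ends in a contradiction, so G has no proper 3-coloring (χ ≥ 4).
The coloring below uses 4 colors, so χ(G) = 4.
A valid 4-coloring: color 1: [5, 8, 11, 15]; color 2: [10, 13, 16, 17]; color 3: [7, 9, 12]; color 4: [6, 14].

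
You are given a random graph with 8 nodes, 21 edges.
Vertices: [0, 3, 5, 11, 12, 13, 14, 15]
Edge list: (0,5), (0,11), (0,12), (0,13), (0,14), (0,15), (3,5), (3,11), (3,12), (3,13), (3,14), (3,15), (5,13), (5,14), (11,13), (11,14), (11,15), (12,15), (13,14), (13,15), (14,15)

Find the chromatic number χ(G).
χ(G) = 5

Clique number ω(G) = 5 (lower bound: χ ≥ ω).
The clique on [0, 11, 13, 14, 15] has size 5, forcing χ ≥ 5, and the coloring below uses 5 colors, so χ(G) = 5.
A valid 5-coloring: color 1: [12, 13]; color 2: [5, 15]; color 3: [0, 3]; color 4: [14]; color 5: [11].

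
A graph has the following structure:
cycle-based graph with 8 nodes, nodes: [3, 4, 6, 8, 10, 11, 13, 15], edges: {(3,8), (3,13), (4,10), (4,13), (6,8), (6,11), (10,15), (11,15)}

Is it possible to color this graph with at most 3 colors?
Yes, G is 3-colorable

A valid 3-coloring: color 1: [3, 4, 6, 15]; color 2: [8, 10, 11, 13].
(χ(G) = 2 ≤ 3.)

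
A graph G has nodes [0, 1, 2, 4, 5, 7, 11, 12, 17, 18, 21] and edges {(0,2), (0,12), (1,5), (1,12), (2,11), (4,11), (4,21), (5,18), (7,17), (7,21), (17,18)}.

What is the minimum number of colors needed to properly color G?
χ(G) = 3

Clique number ω(G) = 2 (lower bound: χ ≥ ω).
Odd cycle [18, 5, 1, 12, 0, 2, 11, 4, 21, 7, 17] needs 3 colors (χ ≥ 3).
The coloring below uses 3 colors, so χ(G) = 3.
A valid 3-coloring: color 1: [0, 1, 7, 11, 18]; color 2: [2, 4, 5, 12, 17]; color 3: [21].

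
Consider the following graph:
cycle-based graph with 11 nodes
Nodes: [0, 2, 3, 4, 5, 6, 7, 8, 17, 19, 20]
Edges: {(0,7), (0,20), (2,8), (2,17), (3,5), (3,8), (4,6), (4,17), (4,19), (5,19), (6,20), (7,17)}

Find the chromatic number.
Clique number ω(G) = 2 (lower bound: χ ≥ ω).
Odd cycle [2, 17, 4, 19, 5, 3, 8] needs 3 colors (χ ≥ 3).
The coloring below uses 3 colors, so χ(G) = 3.
A valid 3-coloring: color 1: [0, 6, 8, 17, 19]; color 2: [2, 3, 4, 7, 20]; color 3: [5].

χ(G) = 3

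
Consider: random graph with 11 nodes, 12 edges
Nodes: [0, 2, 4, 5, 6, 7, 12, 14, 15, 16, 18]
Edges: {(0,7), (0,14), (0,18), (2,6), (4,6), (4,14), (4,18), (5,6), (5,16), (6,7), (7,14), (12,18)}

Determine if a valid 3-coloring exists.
A valid 3-coloring: color 1: [0, 6, 12, 15, 16]; color 2: [2, 4, 5, 7]; color 3: [14, 18].
(χ(G) = 3 ≤ 3.)

Yes, G is 3-colorable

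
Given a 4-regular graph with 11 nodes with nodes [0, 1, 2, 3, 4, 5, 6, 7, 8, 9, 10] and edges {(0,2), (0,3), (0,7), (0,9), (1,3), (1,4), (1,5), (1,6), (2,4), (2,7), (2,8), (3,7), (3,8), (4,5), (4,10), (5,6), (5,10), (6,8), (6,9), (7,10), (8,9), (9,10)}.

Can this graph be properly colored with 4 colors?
A valid 4-coloring: color 1: [0, 1, 8, 10]; color 2: [2, 3, 5, 9]; color 3: [4, 6, 7].
(χ(G) = 3 ≤ 4.)

Yes, G is 4-colorable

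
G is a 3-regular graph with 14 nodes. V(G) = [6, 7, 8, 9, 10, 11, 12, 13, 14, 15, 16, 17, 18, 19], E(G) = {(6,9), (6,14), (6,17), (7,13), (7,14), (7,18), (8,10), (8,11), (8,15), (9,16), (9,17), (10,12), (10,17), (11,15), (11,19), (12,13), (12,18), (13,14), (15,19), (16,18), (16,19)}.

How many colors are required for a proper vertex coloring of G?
χ(G) = 3

Clique number ω(G) = 3 (lower bound: χ ≥ ω).
The clique on [6, 9, 17] has size 3, forcing χ ≥ 3, and the coloring below uses 3 colors, so χ(G) = 3.
A valid 3-coloring: color 1: [6, 7, 12, 15, 16]; color 2: [9, 10, 11, 13, 18]; color 3: [8, 14, 17, 19].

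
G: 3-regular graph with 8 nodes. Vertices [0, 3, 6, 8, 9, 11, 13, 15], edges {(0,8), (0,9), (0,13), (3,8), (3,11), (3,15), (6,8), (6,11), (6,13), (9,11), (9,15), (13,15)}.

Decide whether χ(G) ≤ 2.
Odd cycle [13, 6, 11, 3, 15] needs 3 colors (χ ≥ 3).
Hence χ(G) ≥ 3 > 2, so no proper 2-coloring exists.

No, G is not 2-colorable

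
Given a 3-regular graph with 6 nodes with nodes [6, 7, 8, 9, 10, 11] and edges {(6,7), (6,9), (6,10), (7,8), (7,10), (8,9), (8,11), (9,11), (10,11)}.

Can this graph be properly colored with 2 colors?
The clique on vertices [8, 9, 11] has size 3 > 2, so it alone needs 3 colors.

No, G is not 2-colorable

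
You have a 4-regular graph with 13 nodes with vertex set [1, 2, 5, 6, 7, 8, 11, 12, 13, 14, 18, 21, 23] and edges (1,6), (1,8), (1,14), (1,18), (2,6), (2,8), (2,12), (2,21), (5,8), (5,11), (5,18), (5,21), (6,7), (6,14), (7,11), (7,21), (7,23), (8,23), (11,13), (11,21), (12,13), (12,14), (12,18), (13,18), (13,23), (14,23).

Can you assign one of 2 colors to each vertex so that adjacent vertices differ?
The clique on vertices [1, 6, 14] has size 3 > 2, so it alone needs 3 colors.

No, G is not 2-colorable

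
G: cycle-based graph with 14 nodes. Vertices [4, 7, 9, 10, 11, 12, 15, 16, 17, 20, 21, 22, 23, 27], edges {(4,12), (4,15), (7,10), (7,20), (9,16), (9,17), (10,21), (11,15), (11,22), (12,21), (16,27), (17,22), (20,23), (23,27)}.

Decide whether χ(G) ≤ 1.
Edge (4,12) forces its endpoints to differ, so 1 color is not enough.

No, G is not 1-colorable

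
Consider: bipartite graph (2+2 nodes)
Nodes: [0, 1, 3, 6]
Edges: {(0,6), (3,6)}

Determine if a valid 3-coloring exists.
A valid 3-coloring: color 1: [1, 6]; color 2: [0, 3].
(χ(G) = 2 ≤ 3.)

Yes, G is 3-colorable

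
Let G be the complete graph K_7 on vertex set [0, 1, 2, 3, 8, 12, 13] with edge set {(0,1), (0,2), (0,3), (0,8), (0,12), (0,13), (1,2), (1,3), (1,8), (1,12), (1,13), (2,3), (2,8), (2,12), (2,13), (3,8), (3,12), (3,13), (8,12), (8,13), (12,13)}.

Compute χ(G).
χ(G) = 7

Clique number ω(G) = 7 (lower bound: χ ≥ ω).
The clique on [0, 1, 2, 3, 8, 12, 13] has size 7, forcing χ ≥ 7, and the coloring below uses 7 colors, so χ(G) = 7.
A valid 7-coloring: color 1: [0]; color 2: [13]; color 3: [1]; color 4: [3]; color 5: [12]; color 6: [8]; color 7: [2].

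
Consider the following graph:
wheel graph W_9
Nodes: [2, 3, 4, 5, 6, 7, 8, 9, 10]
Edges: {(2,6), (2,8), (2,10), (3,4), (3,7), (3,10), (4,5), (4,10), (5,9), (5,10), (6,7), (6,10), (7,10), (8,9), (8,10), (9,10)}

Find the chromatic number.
Clique number ω(G) = 3 (lower bound: χ ≥ ω).
The clique on [2, 8, 10] has size 3, forcing χ ≥ 3, and the coloring below uses 3 colors, so χ(G) = 3.
A valid 3-coloring: color 1: [10]; color 2: [3, 5, 6, 8]; color 3: [2, 4, 7, 9].

χ(G) = 3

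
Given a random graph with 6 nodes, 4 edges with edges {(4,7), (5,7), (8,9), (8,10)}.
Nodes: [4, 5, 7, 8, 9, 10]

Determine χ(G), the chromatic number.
χ(G) = 2

Clique number ω(G) = 2 (lower bound: χ ≥ ω).
The graph is bipartite (no odd cycle), so 2 colors suffice: χ(G) = 2.
A valid 2-coloring: color 1: [7, 8]; color 2: [4, 5, 9, 10].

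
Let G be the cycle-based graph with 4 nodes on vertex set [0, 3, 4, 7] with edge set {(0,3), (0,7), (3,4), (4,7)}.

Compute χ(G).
χ(G) = 2

Clique number ω(G) = 2 (lower bound: χ ≥ ω).
The graph is bipartite (no odd cycle), so 2 colors suffice: χ(G) = 2.
A valid 2-coloring: color 1: [0, 4]; color 2: [3, 7].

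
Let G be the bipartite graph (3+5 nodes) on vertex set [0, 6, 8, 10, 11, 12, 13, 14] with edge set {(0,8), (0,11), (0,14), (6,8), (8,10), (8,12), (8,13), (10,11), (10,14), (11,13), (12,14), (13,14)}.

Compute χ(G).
Clique number ω(G) = 2 (lower bound: χ ≥ ω).
The graph is bipartite (no odd cycle), so 2 colors suffice: χ(G) = 2.
A valid 2-coloring: color 1: [8, 11, 14]; color 2: [0, 6, 10, 12, 13].

χ(G) = 2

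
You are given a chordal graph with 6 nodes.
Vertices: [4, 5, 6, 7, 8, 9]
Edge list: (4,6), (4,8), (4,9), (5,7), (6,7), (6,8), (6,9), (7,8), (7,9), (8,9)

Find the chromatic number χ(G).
χ(G) = 4

Clique number ω(G) = 4 (lower bound: χ ≥ ω).
The clique on [4, 6, 8, 9] has size 4, forcing χ ≥ 4, and the coloring below uses 4 colors, so χ(G) = 4.
A valid 4-coloring: color 1: [5, 6]; color 2: [9]; color 3: [4, 7]; color 4: [8].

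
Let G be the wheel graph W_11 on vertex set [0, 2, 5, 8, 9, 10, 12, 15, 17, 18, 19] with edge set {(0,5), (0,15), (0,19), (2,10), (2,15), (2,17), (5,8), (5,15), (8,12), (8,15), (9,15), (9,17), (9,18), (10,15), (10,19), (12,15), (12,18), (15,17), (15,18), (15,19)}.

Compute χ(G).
χ(G) = 3

Clique number ω(G) = 3 (lower bound: χ ≥ ω).
The clique on [0, 15, 19] has size 3, forcing χ ≥ 3, and the coloring below uses 3 colors, so χ(G) = 3.
A valid 3-coloring: color 1: [15]; color 2: [0, 8, 10, 17, 18]; color 3: [2, 5, 9, 12, 19].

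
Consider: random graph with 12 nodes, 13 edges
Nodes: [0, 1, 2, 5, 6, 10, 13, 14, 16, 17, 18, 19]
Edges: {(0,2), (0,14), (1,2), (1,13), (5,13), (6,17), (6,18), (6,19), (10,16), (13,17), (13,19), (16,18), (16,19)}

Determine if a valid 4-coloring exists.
Yes, G is 4-colorable

A valid 4-coloring: color 1: [2, 6, 13, 14, 16]; color 2: [0, 1, 5, 10, 17, 18, 19].
(χ(G) = 2 ≤ 4.)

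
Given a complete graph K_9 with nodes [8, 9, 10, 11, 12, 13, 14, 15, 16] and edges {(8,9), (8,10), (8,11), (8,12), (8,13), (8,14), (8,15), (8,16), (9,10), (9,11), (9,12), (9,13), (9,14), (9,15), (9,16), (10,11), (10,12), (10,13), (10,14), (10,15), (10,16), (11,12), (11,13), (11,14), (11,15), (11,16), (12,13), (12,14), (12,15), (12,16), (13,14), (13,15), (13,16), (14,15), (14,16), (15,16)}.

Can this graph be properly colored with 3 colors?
No, G is not 3-colorable

The clique on vertices [8, 9, 10, 11, 12, 13, 14, 15, 16] has size 9 > 3, so it alone needs 9 colors.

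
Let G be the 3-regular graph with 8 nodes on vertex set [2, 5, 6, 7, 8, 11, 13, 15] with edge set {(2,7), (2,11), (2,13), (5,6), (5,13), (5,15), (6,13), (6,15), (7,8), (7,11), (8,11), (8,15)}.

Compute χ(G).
Clique number ω(G) = 3 (lower bound: χ ≥ ω).
The clique on [2, 7, 11] has size 3, forcing χ ≥ 3, and the coloring below uses 3 colors, so χ(G) = 3.
A valid 3-coloring: color 1: [2, 5, 8]; color 2: [11, 13, 15]; color 3: [6, 7].

χ(G) = 3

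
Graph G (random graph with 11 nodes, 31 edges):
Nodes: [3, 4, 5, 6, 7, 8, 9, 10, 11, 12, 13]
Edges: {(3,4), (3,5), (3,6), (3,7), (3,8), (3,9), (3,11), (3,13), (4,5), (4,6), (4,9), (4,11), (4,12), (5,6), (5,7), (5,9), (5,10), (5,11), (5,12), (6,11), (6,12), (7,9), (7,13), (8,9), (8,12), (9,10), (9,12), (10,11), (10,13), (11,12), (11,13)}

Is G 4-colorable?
The clique on vertices [3, 4, 5, 6, 11] has size 5 > 4, so it alone needs 5 colors.

No, G is not 4-colorable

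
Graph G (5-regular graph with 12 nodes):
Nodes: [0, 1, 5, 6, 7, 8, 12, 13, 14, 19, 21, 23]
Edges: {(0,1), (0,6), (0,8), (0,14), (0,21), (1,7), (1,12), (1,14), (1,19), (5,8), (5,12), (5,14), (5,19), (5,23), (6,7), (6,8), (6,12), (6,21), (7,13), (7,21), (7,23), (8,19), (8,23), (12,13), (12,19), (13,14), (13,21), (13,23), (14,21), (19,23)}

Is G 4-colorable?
A valid 4-coloring: color 1: [6, 13, 19]; color 2: [0, 5, 7]; color 3: [12, 14, 23]; color 4: [1, 8, 21].
(χ(G) = 4 ≤ 4.)

Yes, G is 4-colorable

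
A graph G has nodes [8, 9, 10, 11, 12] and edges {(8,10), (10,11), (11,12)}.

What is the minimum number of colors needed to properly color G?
Clique number ω(G) = 2 (lower bound: χ ≥ ω).
The graph is bipartite (no odd cycle), so 2 colors suffice: χ(G) = 2.
A valid 2-coloring: color 1: [8, 9, 11]; color 2: [10, 12].

χ(G) = 2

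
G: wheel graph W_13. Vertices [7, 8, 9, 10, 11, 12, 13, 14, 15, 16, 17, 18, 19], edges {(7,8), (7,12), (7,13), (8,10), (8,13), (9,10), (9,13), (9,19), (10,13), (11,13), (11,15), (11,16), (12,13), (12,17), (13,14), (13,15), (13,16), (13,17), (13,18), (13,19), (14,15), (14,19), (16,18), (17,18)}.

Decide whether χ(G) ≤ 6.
A valid 6-coloring: color 1: [13]; color 2: [7, 10, 15, 16, 17, 19]; color 3: [8, 9, 11, 12, 14, 18].
(χ(G) = 3 ≤ 6.)

Yes, G is 6-colorable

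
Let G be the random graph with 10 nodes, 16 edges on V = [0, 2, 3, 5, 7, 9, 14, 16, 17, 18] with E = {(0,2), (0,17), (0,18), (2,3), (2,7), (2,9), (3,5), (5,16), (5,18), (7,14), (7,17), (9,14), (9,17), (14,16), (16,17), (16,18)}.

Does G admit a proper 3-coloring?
A valid 3-coloring: color 1: [2, 5, 14, 17]; color 2: [0, 3, 7, 9, 16]; color 3: [18].
(χ(G) = 3 ≤ 3.)

Yes, G is 3-colorable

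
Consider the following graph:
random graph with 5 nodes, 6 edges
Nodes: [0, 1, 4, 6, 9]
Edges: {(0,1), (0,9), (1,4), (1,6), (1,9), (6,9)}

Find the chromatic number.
Clique number ω(G) = 3 (lower bound: χ ≥ ω).
The clique on [0, 1, 9] has size 3, forcing χ ≥ 3, and the coloring below uses 3 colors, so χ(G) = 3.
A valid 3-coloring: color 1: [1]; color 2: [4, 9]; color 3: [0, 6].

χ(G) = 3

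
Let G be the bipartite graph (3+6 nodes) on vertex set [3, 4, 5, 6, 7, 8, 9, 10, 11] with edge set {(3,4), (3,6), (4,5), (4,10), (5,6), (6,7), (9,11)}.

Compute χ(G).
χ(G) = 2

Clique number ω(G) = 2 (lower bound: χ ≥ ω).
The graph is bipartite (no odd cycle), so 2 colors suffice: χ(G) = 2.
A valid 2-coloring: color 1: [4, 6, 8, 11]; color 2: [3, 5, 7, 9, 10].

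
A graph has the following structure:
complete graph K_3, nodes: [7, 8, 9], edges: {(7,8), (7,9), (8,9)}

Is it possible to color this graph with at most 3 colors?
A valid 3-coloring: color 1: [7]; color 2: [9]; color 3: [8].
(χ(G) = 3 ≤ 3.)

Yes, G is 3-colorable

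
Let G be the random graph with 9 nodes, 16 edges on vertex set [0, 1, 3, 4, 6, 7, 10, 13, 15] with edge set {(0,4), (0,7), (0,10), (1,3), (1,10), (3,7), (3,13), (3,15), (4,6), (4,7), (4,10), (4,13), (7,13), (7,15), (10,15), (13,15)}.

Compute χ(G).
χ(G) = 4

Clique number ω(G) = 4 (lower bound: χ ≥ ω).
The clique on [3, 7, 13, 15] has size 4, forcing χ ≥ 4, and the coloring below uses 4 colors, so χ(G) = 4.
A valid 4-coloring: color 1: [1, 4, 15]; color 2: [6, 7, 10]; color 3: [0, 13]; color 4: [3].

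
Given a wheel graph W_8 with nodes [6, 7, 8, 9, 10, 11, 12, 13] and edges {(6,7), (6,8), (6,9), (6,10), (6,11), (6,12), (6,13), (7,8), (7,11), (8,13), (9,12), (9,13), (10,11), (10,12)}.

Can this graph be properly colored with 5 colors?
A valid 5-coloring: color 1: [6]; color 2: [8, 9, 10]; color 3: [7, 12, 13]; color 4: [11].
(χ(G) = 4 ≤ 5.)

Yes, G is 5-colorable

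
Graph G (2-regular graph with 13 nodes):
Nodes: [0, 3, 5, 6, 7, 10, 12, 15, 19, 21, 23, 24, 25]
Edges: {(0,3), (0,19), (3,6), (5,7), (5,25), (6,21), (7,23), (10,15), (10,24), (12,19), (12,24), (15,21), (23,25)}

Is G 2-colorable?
Odd cycle [12, 19, 0, 3, 6, 21, 15, 10, 24] needs 3 colors (χ ≥ 3).
Hence χ(G) ≥ 3 > 2, so no proper 2-coloring exists.

No, G is not 2-colorable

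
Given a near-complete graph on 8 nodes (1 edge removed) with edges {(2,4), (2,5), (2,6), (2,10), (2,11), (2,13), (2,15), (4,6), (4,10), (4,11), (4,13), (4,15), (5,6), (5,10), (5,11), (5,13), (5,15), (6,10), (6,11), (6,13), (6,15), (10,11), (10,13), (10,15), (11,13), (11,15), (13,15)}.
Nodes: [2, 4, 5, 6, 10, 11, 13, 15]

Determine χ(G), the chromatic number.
χ(G) = 7

Clique number ω(G) = 7 (lower bound: χ ≥ ω).
The clique on [2, 4, 6, 10, 11, 13, 15] has size 7, forcing χ ≥ 7, and the coloring below uses 7 colors, so χ(G) = 7.
A valid 7-coloring: color 1: [2]; color 2: [6]; color 3: [13]; color 4: [10]; color 5: [11]; color 6: [15]; color 7: [4, 5].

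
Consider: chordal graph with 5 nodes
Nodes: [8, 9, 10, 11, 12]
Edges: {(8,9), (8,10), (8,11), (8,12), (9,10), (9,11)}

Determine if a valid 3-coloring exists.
Yes, G is 3-colorable

A valid 3-coloring: color 1: [8]; color 2: [9, 12]; color 3: [10, 11].
(χ(G) = 3 ≤ 3.)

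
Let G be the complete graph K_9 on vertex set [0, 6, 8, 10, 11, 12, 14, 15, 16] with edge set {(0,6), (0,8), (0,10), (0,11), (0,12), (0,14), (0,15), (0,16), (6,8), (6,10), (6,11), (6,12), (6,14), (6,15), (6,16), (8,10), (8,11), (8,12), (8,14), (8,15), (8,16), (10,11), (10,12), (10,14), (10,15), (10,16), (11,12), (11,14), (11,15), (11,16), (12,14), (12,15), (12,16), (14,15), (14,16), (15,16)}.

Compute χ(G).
χ(G) = 9

Clique number ω(G) = 9 (lower bound: χ ≥ ω).
The clique on [0, 6, 8, 10, 11, 12, 14, 15, 16] has size 9, forcing χ ≥ 9, and the coloring below uses 9 colors, so χ(G) = 9.
A valid 9-coloring: color 1: [0]; color 2: [14]; color 3: [6]; color 4: [16]; color 5: [11]; color 6: [15]; color 7: [12]; color 8: [10]; color 9: [8].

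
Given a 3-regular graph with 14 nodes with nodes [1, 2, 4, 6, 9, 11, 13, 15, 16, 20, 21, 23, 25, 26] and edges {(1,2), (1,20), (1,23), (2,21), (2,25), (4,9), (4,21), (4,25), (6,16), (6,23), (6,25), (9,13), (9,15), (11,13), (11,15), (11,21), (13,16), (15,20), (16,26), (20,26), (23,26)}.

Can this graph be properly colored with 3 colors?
Yes, G is 3-colorable

A valid 3-coloring: color 1: [9, 16, 20, 21, 23, 25]; color 2: [1, 4, 6, 13, 15, 26]; color 3: [2, 11].
(χ(G) = 3 ≤ 3.)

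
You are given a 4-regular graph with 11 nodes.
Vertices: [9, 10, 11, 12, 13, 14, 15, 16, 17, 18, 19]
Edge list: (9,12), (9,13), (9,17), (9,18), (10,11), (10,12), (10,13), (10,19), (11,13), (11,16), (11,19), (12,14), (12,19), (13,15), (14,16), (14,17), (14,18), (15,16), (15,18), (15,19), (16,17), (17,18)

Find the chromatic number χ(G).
Clique number ω(G) = 3 (lower bound: χ ≥ ω).
The clique on [9, 17, 18] has size 3, forcing χ ≥ 3, and the coloring below uses 3 colors, so χ(G) = 3.
A valid 3-coloring: color 1: [9, 10, 14, 15]; color 2: [13, 16, 18, 19]; color 3: [11, 12, 17].

χ(G) = 3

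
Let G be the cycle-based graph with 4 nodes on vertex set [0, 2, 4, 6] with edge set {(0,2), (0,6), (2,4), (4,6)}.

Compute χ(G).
χ(G) = 2

Clique number ω(G) = 2 (lower bound: χ ≥ ω).
The graph is bipartite (no odd cycle), so 2 colors suffice: χ(G) = 2.
A valid 2-coloring: color 1: [0, 4]; color 2: [2, 6].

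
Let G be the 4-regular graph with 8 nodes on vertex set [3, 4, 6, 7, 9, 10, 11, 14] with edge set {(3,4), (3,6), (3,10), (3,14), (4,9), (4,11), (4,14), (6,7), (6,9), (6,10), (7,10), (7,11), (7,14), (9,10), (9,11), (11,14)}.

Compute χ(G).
χ(G) = 4

Clique number ω(G) = 3 (lower bound: χ ≥ ω).
Suppose a proper 3-coloring c exists. The clique [3, 4, 14] takes 3 distinct colors; by symmetry let c(3) = 1, c(4) = 2, c(14) = 3.
- Vertex 11: neighbors [4, 14] already have colors [2, 3] ⇒ c(11) = 1.
- Vertex 7: neighbors [11, 14] already have colors [1, 3] ⇒ c(7) = 2.
- Vertex 6: neighbors [3, 7] already have colors [1, 2] ⇒ c(6) = 3.
- Vertex 9: neighbors [11, 4, 6] already have colors [1, 2, 3] — all 3 colors blocked. Contradiction.
The forced assignments end in a contradiction, so G has no proper 3-coloring (χ ≥ 4).
The coloring below uses 4 colors, so χ(G) = 4.
A valid 4-coloring: color 1: [6, 11]; color 2: [10, 14]; color 3: [4, 7]; color 4: [3, 9].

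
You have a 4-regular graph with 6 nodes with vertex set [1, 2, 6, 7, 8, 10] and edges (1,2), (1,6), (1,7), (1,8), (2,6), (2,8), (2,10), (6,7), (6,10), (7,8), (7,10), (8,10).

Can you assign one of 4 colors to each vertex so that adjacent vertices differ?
A valid 4-coloring: color 1: [1, 10]; color 2: [6, 8]; color 3: [2, 7].
(χ(G) = 3 ≤ 4.)

Yes, G is 4-colorable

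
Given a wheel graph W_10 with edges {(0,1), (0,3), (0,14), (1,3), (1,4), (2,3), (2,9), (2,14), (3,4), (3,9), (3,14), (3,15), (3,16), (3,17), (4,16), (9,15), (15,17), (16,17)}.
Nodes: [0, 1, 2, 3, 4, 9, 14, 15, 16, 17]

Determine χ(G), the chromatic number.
Clique number ω(G) = 3 (lower bound: χ ≥ ω).
Odd cycle [17, 16, 4, 1, 0, 14, 2, 9, 15] needs 3 colors (χ ≥ 3).
Vertex 3 is adjacent to every vertex of [0, 1, 2, 4, 9, 14, 15, 16, 17], which already need 3 colors among themselves, so 3 needs a new color (χ ≥ 4).
The coloring below uses 4 colors, so χ(G) = 4.
A valid 4-coloring: color 1: [3]; color 2: [0, 4, 9, 17]; color 3: [1, 14, 15, 16]; color 4: [2].

χ(G) = 4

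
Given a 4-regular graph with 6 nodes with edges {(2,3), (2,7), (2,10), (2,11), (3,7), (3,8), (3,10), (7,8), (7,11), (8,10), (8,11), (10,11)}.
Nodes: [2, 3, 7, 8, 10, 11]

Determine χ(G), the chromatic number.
χ(G) = 3

Clique number ω(G) = 3 (lower bound: χ ≥ ω).
The clique on [8, 10, 11] has size 3, forcing χ ≥ 3, and the coloring below uses 3 colors, so χ(G) = 3.
A valid 3-coloring: color 1: [7, 10]; color 2: [3, 11]; color 3: [2, 8].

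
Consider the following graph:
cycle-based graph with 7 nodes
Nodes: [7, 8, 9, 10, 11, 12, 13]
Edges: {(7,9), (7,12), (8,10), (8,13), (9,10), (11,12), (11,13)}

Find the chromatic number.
χ(G) = 3

Clique number ω(G) = 2 (lower bound: χ ≥ ω).
Odd cycle [8, 10, 9, 7, 12, 11, 13] needs 3 colors (χ ≥ 3).
The coloring below uses 3 colors, so χ(G) = 3.
A valid 3-coloring: color 1: [8, 9, 11]; color 2: [7, 10, 13]; color 3: [12].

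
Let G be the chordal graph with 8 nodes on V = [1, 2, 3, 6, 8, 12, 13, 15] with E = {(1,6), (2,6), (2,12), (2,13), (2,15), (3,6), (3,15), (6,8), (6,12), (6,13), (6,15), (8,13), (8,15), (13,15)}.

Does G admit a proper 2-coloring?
The clique on vertices [6, 8, 13, 15] has size 4 > 2, so it alone needs 4 colors.

No, G is not 2-colorable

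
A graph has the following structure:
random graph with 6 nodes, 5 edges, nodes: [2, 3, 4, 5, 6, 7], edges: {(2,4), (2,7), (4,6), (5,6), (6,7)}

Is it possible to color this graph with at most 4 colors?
Yes, G is 4-colorable

A valid 4-coloring: color 1: [2, 3, 6]; color 2: [4, 5, 7].
(χ(G) = 2 ≤ 4.)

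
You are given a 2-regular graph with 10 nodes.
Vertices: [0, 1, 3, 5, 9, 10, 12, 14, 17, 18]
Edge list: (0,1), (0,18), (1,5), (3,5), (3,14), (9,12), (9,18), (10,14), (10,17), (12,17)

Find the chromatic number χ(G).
Clique number ω(G) = 2 (lower bound: χ ≥ ω).
The graph is bipartite (no odd cycle), so 2 colors suffice: χ(G) = 2.
A valid 2-coloring: color 1: [0, 5, 9, 14, 17]; color 2: [1, 3, 10, 12, 18].

χ(G) = 2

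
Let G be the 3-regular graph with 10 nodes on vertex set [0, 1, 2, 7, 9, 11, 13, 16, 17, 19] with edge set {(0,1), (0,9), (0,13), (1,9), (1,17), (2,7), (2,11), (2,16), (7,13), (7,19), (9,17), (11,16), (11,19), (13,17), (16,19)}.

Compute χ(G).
χ(G) = 3

Clique number ω(G) = 3 (lower bound: χ ≥ ω).
The clique on [0, 1, 9] has size 3, forcing χ ≥ 3, and the coloring below uses 3 colors, so χ(G) = 3.
A valid 3-coloring: color 1: [2, 9, 13, 19]; color 2: [0, 7, 16, 17]; color 3: [1, 11].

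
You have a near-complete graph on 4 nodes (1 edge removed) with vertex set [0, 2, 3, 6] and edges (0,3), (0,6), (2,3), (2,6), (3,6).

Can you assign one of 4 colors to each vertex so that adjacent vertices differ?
A valid 4-coloring: color 1: [6]; color 2: [3]; color 3: [0, 2].
(χ(G) = 3 ≤ 4.)

Yes, G is 4-colorable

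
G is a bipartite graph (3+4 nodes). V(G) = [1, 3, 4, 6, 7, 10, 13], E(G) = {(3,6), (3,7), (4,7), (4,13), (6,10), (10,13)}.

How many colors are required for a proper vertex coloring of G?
χ(G) = 2

Clique number ω(G) = 2 (lower bound: χ ≥ ω).
The graph is bipartite (no odd cycle), so 2 colors suffice: χ(G) = 2.
A valid 2-coloring: color 1: [1, 3, 4, 10]; color 2: [6, 7, 13].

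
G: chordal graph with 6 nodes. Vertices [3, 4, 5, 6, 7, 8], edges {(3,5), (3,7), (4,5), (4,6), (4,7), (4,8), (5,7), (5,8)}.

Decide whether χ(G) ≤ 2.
No, G is not 2-colorable

The clique on vertices [3, 5, 7] has size 3 > 2, so it alone needs 3 colors.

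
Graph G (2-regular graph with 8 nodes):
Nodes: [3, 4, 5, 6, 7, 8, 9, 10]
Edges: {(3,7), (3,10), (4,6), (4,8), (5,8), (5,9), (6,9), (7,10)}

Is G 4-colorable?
Yes, G is 4-colorable

A valid 4-coloring: color 1: [3, 6, 8]; color 2: [4, 9, 10]; color 3: [5, 7].
(χ(G) = 3 ≤ 4.)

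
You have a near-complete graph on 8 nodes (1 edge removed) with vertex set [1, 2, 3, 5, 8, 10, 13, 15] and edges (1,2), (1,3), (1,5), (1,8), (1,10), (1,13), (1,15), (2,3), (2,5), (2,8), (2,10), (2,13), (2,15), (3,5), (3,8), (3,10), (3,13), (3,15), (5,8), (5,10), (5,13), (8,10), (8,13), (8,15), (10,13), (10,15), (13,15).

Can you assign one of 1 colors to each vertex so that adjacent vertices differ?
No, G is not 1-colorable

The clique on vertices [1, 2, 3, 5, 8, 10, 13] has size 7 > 1, so it alone needs 7 colors.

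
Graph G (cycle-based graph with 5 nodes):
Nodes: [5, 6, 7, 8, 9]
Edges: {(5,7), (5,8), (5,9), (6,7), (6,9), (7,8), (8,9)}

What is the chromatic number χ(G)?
χ(G) = 3

Clique number ω(G) = 3 (lower bound: χ ≥ ω).
The clique on [5, 8, 9] has size 3, forcing χ ≥ 3, and the coloring below uses 3 colors, so χ(G) = 3.
A valid 3-coloring: color 1: [7, 9]; color 2: [6, 8]; color 3: [5].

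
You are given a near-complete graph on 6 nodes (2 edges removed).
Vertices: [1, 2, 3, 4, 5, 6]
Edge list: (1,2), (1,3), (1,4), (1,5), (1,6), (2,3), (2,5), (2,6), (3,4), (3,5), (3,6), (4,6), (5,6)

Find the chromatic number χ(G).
χ(G) = 5

Clique number ω(G) = 5 (lower bound: χ ≥ ω).
The clique on [1, 2, 3, 5, 6] has size 5, forcing χ ≥ 5, and the coloring below uses 5 colors, so χ(G) = 5.
A valid 5-coloring: color 1: [1]; color 2: [6]; color 3: [3]; color 4: [2, 4]; color 5: [5].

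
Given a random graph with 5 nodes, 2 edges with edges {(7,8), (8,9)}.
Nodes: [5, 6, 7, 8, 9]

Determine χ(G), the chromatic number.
Clique number ω(G) = 2 (lower bound: χ ≥ ω).
The graph is bipartite (no odd cycle), so 2 colors suffice: χ(G) = 2.
A valid 2-coloring: color 1: [5, 6, 8]; color 2: [7, 9].

χ(G) = 2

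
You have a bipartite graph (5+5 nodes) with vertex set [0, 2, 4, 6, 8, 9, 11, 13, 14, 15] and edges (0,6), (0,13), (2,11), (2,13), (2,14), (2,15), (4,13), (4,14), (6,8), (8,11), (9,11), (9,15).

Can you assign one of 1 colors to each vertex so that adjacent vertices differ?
No, G is not 1-colorable

Edge (0,13) forces its endpoints to differ, so 1 color is not enough.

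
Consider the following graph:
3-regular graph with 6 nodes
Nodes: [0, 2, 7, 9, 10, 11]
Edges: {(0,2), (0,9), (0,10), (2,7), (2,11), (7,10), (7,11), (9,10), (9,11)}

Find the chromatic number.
χ(G) = 3

Clique number ω(G) = 3 (lower bound: χ ≥ ω).
The clique on [0, 9, 10] has size 3, forcing χ ≥ 3, and the coloring below uses 3 colors, so χ(G) = 3.
A valid 3-coloring: color 1: [2, 10]; color 2: [0, 11]; color 3: [7, 9].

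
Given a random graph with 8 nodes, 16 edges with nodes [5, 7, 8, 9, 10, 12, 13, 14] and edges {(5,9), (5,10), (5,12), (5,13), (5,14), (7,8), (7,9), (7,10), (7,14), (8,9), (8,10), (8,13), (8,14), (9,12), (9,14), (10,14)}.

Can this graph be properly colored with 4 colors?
A valid 4-coloring: color 1: [9, 10, 13]; color 2: [5, 8]; color 3: [12, 14]; color 4: [7].
(χ(G) = 4 ≤ 4.)

Yes, G is 4-colorable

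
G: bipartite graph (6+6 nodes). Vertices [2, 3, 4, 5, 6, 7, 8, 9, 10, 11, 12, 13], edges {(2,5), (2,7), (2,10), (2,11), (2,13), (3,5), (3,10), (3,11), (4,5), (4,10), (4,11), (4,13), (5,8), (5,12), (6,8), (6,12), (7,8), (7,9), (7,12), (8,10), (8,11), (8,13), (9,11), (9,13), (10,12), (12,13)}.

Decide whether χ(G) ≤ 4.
Yes, G is 4-colorable

A valid 4-coloring: color 1: [2, 3, 4, 8, 9, 12]; color 2: [5, 6, 7, 10, 11, 13].
(χ(G) = 2 ≤ 4.)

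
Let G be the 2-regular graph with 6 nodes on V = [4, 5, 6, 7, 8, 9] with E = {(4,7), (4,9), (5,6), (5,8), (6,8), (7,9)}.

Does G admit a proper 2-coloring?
The clique on vertices [5, 6, 8] has size 3 > 2, so it alone needs 3 colors.

No, G is not 2-colorable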